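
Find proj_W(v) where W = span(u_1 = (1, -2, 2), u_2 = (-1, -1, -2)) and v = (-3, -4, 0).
proj_W(v) = (-3/5, -4, -6/5)

Set up U = [u_1 | ... | u_2] ∈ R^(3×2). The projector onto W = col(U) is P = U (U^T U)^(-1) U^T.
Compute U^T U =
  [9, -3]
  [-3, 6],
and U^T v = (5, 7).
Solve U^T U · c = U^T v for the coefficients: c = (17/15, 26/15). The projection is proj_W(v) = U c.
Check: (v - proj_W(v)) · u_1 = 0  (should be 0).
Check: (v - proj_W(v)) · u_2 = 0  (should be 0).
Result: proj_W(v) = (-3/5, -4, -6/5).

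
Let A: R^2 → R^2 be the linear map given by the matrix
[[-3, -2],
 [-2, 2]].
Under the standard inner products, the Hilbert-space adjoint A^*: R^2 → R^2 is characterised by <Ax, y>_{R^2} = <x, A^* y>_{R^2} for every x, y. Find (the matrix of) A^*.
A^* = A^T =
[[-3, -2],
 [-2, 2]]

For real matrices with standard dot products, the defining identity <Ax, y> = <x, A^* y> gives (Ax)^T y = x^T (A^*) y, i.e. x^T A^T y = x^T (A^*) y. Since this holds for all x, y, we must have A^* = A^T. Therefore
A^* =
[[-3, -2],
 [-2, 2]].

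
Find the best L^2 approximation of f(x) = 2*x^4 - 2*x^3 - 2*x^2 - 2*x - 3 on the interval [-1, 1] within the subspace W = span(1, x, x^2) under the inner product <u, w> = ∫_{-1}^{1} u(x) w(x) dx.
g(x) = -2*x^2/7 - 16*x/5 - 111/35

The best approximation g ∈ W is the orthogonal projection of f onto W. Writing g = a_0 + a_1 x + a_2 x^2, the coefficients solve the normal equations G · a = b where
  G_{ij} = <φ_i, φ_j> and b_i = <f, φ_i>, with φ_0 = 1, φ_1 = x, φ_2 = x^2.
G =
  [2, 0, 2/3]
  [0, 2/3, 0]
  [2/3, 0, 2/5],
b = (-98/15, -32/15, -78/35).
Solving gives a_0 = -111/35, a_1 = -16/5, a_2 = -2/7, so
  g(x) = -2*x^2/7 - 16*x/5 - 111/35.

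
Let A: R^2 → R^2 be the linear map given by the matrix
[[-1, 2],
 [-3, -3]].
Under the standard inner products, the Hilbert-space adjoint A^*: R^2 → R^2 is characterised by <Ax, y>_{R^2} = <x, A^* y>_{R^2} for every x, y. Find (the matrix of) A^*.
A^* = A^T =
[[-1, -3],
 [2, -3]]

For real matrices with standard dot products, the defining identity <Ax, y> = <x, A^* y> gives (Ax)^T y = x^T (A^*) y, i.e. x^T A^T y = x^T (A^*) y. Since this holds for all x, y, we must have A^* = A^T. Therefore
A^* =
[[-1, -3],
 [2, -3]].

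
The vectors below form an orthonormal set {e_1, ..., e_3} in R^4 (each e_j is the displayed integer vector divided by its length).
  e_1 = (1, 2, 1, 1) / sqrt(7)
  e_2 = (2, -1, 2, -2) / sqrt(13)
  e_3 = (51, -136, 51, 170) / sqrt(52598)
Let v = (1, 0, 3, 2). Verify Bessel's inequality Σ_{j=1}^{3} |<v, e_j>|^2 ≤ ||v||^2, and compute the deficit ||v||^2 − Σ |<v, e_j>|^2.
Σ |<v, e_j>|^2 = 12; ||v||^2 = 14; deficit = 2

Write each e_j = u_j / sqrt(<u_j, u_j>) where u_j is the displayed integer vector. Then <v, e_j> = <v, u_j> / sqrt(<u_j, u_j>), so |<v, e_j>|^2 = <v, u_j>^2 / <u_j, u_j>.
Coefficients: <v, e_1> = 6/sqrt(7), <v, e_2> = 4/sqrt(13), <v, e_3> = 544/sqrt(52598).
Square and sum: Σ |<v, e_j>|^2 = 12.
Compute ||v||^2 = v·v = 14.
Deficit = 14 − 12 = 2 ≥ 0, confirming Bessel's inequality. (The deficit equals ||v − Σ <v,e_j> e_j||^2, the squared distance from v to span{e_j}.)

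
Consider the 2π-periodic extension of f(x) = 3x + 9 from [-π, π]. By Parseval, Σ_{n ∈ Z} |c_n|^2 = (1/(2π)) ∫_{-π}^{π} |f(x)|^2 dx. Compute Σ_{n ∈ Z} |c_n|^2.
Σ |c_n|^2 = 3π^2 + 81

Expand and integrate term by term over [-π, π]:
  ∫ (3x)^2 dx = 9·(2π^3/3); ∫ 2·3·(9)·x dx = 0 (odd integrand); ∫ 9^2 dx = 81·2π.
So (1/(2π)) ∫_{-π}^{π} (3x + 9)^2 dx = 9π^2/3 + 81 = 3π^2 + 81.
Parseval ⇒ Σ |c_n|^2 = 3π^2 + 81.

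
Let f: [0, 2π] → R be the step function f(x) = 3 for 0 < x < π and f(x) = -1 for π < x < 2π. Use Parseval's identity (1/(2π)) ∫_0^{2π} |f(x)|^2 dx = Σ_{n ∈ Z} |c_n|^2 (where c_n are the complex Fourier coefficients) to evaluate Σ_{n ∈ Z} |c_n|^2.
Σ |c_n|^2 = 5

Parseval equates the L^2 energy of f (normalised by 1/(2π)) with the ℓ^2 sum of its Fourier coefficients: (1/(2π)) ∫_0^{2π} |f|^2 = Σ |c_n|^2.
Compute the left side: (1/(2π)) [∫_0^π 3^2 dx + ∫_π^{2π} (-1)^2 dx] = (1/(2π)) · (9π + 1π) = (9 + 1)/2 = 5.
So Σ_{n ∈ Z} |c_n|^2 = 5.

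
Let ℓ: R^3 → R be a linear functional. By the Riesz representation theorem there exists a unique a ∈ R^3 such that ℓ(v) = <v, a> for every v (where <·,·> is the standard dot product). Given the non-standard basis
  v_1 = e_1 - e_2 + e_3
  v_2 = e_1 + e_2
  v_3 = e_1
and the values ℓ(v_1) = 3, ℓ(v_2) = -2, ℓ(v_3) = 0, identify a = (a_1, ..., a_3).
a = (0, -2, 1)

Write a = (a_1, ..., a_3) in the standard basis. For each basis vector v_i, ℓ(v_i) = <v_i, a> is a linear equation in the a_j's. Collect the n equations into a matrix system V a = ℓ, where row i of V is v_i (expressed in the standard basis). Since V is invertible (lower-triangular with 1s on the diagonal, up to permutation), solve by back-substitution:
  V =
[[1, -1, 1],
 [1, 1, 0],
 [1, 0, 0]]
  V a = (3, -2, 0)
Solving gives a = (0, -2, 1).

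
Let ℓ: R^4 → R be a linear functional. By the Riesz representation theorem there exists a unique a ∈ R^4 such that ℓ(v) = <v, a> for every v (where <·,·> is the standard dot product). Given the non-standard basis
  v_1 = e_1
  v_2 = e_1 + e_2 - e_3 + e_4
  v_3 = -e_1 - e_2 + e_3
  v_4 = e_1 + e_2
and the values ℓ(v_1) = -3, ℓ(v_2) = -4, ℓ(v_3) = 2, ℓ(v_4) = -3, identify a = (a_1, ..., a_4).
a = (-3, 0, -1, -2)

Write a = (a_1, ..., a_4) in the standard basis. For each basis vector v_i, ℓ(v_i) = <v_i, a> is a linear equation in the a_j's. Collect the n equations into a matrix system V a = ℓ, where row i of V is v_i (expressed in the standard basis). Since V is invertible (lower-triangular with 1s on the diagonal, up to permutation), solve by back-substitution:
  V =
[[1, 0, 0, 0],
 [1, 1, -1, 1],
 [-1, -1, 1, 0],
 [1, 1, 0, 0]]
  V a = (-3, -4, 2, -3)
Solving gives a = (-3, 0, -1, -2).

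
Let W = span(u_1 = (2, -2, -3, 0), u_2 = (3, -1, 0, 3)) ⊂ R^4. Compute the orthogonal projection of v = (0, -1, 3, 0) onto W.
proj_W(v) = (-9/37, 209/259, 423/259, 219/259)

Set up U = [u_1 | ... | u_2] ∈ R^(4×2). The projector onto W = col(U) is P = U (U^T U)^(-1) U^T.
Compute U^T U =
  [17, 8]
  [8, 19],
and U^T v = (-7, 1).
Solve U^T U · c = U^T v for the coefficients: c = (-141/259, 73/259). The projection is proj_W(v) = U c.
Check: (v - proj_W(v)) · u_1 = 0  (should be 0).
Check: (v - proj_W(v)) · u_2 = 0  (should be 0).
Result: proj_W(v) = (-9/37, 209/259, 423/259, 219/259).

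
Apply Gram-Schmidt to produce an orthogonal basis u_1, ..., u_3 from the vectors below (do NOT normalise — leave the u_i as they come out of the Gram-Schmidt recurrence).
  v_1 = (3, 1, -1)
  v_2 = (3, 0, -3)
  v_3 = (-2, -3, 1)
Orthogonal basis:
  u_1 = (3, 1, -1)
  u_2 = (-3/11, -12/11, -21/11)
  u_3 = (5/6, -5/3, 5/6)

Apply the Gram-Schmidt recurrence
  u_1 = v_1
  u_i = v_i − Σ_{j<i} ((v_i · u_j) / (u_j · u_j)) · u_j.

Step by step this gives:
  u_1 = (3, 1, -1)
  u_2 = (-3/11, -12/11, -21/11)
  u_3 = (5/6, -5/3, 5/6)

Orthogonality check:
  u_2 · u_1 = 0 (should be 0)
  u_3 · u_1 = 0 (should be 0)
  u_3 · u_2 = 0 (should be 0)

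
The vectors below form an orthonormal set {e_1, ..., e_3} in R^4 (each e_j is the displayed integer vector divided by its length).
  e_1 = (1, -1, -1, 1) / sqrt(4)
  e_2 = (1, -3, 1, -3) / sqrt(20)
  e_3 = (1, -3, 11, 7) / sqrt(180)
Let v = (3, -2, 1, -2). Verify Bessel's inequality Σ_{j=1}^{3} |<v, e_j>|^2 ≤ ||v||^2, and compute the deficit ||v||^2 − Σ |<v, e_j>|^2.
Σ |<v, e_j>|^2 = 14; ||v||^2 = 18; deficit = 4

Write each e_j = u_j / sqrt(<u_j, u_j>) where u_j is the displayed integer vector. Then <v, e_j> = <v, u_j> / sqrt(<u_j, u_j>), so |<v, e_j>|^2 = <v, u_j>^2 / <u_j, u_j>.
Coefficients: <v, e_1> = 2/sqrt(4), <v, e_2> = 16/sqrt(20), <v, e_3> = 6/sqrt(180).
Square and sum: Σ |<v, e_j>|^2 = 14.
Compute ||v||^2 = v·v = 18.
Deficit = 18 − 14 = 4 ≥ 0, confirming Bessel's inequality. (The deficit equals ||v − Σ <v,e_j> e_j||^2, the squared distance from v to span{e_j}.)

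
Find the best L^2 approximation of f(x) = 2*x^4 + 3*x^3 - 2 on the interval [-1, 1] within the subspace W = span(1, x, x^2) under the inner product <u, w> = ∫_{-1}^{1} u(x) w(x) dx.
g(x) = 12*x^2/7 + 9*x/5 - 76/35

The best approximation g ∈ W is the orthogonal projection of f onto W. Writing g = a_0 + a_1 x + a_2 x^2, the coefficients solve the normal equations G · a = b where
  G_{ij} = <φ_i, φ_j> and b_i = <f, φ_i>, with φ_0 = 1, φ_1 = x, φ_2 = x^2.
G =
  [2, 0, 2/3]
  [0, 2/3, 0]
  [2/3, 0, 2/5],
b = (-16/5, 6/5, -16/21).
Solving gives a_0 = -76/35, a_1 = 9/5, a_2 = 12/7, so
  g(x) = 12*x^2/7 + 9*x/5 - 76/35.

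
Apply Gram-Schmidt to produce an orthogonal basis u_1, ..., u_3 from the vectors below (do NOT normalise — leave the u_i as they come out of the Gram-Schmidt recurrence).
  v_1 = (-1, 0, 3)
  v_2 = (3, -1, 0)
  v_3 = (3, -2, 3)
Orthogonal basis:
  u_1 = (-1, 0, 3)
  u_2 = (27/10, -1, 9/10)
  u_3 = (-18/91, -54/91, -6/91)

Apply the Gram-Schmidt recurrence
  u_1 = v_1
  u_i = v_i − Σ_{j<i} ((v_i · u_j) / (u_j · u_j)) · u_j.

Step by step this gives:
  u_1 = (-1, 0, 3)
  u_2 = (27/10, -1, 9/10)
  u_3 = (-18/91, -54/91, -6/91)

Orthogonality check:
  u_2 · u_1 = 0 (should be 0)
  u_3 · u_1 = 0 (should be 0)
  u_3 · u_2 = 0 (should be 0)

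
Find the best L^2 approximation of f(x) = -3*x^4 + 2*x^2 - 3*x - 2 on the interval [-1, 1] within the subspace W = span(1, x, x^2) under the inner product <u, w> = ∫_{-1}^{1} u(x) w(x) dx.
g(x) = -4*x^2/7 - 3*x - 61/35

The best approximation g ∈ W is the orthogonal projection of f onto W. Writing g = a_0 + a_1 x + a_2 x^2, the coefficients solve the normal equations G · a = b where
  G_{ij} = <φ_i, φ_j> and b_i = <f, φ_i>, with φ_0 = 1, φ_1 = x, φ_2 = x^2.
G =
  [2, 0, 2/3]
  [0, 2/3, 0]
  [2/3, 0, 2/5],
b = (-58/15, -2, -146/105).
Solving gives a_0 = -61/35, a_1 = -3, a_2 = -4/7, so
  g(x) = -4*x^2/7 - 3*x - 61/35.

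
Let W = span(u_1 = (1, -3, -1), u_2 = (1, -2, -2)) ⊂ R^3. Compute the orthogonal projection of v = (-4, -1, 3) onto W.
proj_W(v) = (-8/9, -2/9, 34/9)

Set up U = [u_1 | ... | u_2] ∈ R^(3×2). The projector onto W = col(U) is P = U (U^T U)^(-1) U^T.
Compute U^T U =
  [11, 9]
  [9, 9],
and U^T v = (-4, -8).
Solve U^T U · c = U^T v for the coefficients: c = (2, -26/9). The projection is proj_W(v) = U c.
Check: (v - proj_W(v)) · u_1 = 0  (should be 0).
Check: (v - proj_W(v)) · u_2 = 0  (should be 0).
Result: proj_W(v) = (-8/9, -2/9, 34/9).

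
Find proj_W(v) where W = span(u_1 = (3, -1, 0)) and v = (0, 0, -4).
proj_W(v) = (0, 0, 0)

Set up U = [u_1 | ... | u_1] ∈ R^(3×1). The projector onto W = col(U) is P = U (U^T U)^(-1) U^T.
Compute U^T U =
  [10],
and U^T v = (0).
Solve U^T U · c = U^T v for the coefficients: c = (0). The projection is proj_W(v) = U c.
Check: (v - proj_W(v)) · u_1 = 0  (should be 0).
Result: proj_W(v) = (0, 0, 0).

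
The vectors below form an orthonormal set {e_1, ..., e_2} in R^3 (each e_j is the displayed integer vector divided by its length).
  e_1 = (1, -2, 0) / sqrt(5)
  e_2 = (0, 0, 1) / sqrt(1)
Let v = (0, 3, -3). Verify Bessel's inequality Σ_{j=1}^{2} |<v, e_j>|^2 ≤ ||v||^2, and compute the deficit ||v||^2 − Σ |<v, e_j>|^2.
Σ |<v, e_j>|^2 = 81/5; ||v||^2 = 18; deficit = 9/5

Write each e_j = u_j / sqrt(<u_j, u_j>) where u_j is the displayed integer vector. Then <v, e_j> = <v, u_j> / sqrt(<u_j, u_j>), so |<v, e_j>|^2 = <v, u_j>^2 / <u_j, u_j>.
Coefficients: <v, e_1> = -6/sqrt(5), <v, e_2> = -3/sqrt(1).
Square and sum: Σ |<v, e_j>|^2 = 81/5.
Compute ||v||^2 = v·v = 18.
Deficit = 18 − 81/5 = 9/5 ≥ 0, confirming Bessel's inequality. (The deficit equals ||v − Σ <v,e_j> e_j||^2, the squared distance from v to span{e_j}.)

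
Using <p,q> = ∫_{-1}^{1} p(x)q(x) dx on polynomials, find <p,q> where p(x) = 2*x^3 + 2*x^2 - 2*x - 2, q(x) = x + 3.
<p,q> = -128/15

Expand the product: p(x)·q(x) = 2*x^4 + 8*x^3 + 4*x^2 - 8*x - 6.
∫_{-1}^{1} of each monomial x^k gives [2/(k+1) if k even, 0 if k odd]. Integrating term-by-term (or equivalently evaluating the antiderivative F(x) = 2*x^5/5 + 2*x^4 + 4*x^3/3 - 4*x^2 - 6*x at the endpoints):
  F(1) − F(−1) = -94/15 − (34/15) = -128/15.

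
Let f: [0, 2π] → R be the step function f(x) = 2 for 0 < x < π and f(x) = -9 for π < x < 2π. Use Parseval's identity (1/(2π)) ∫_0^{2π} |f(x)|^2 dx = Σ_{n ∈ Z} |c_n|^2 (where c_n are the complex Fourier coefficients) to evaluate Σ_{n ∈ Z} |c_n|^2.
Σ |c_n|^2 = 85/2

Parseval equates the L^2 energy of f (normalised by 1/(2π)) with the ℓ^2 sum of its Fourier coefficients: (1/(2π)) ∫_0^{2π} |f|^2 = Σ |c_n|^2.
Compute the left side: (1/(2π)) [∫_0^π 2^2 dx + ∫_π^{2π} (-9)^2 dx] = (1/(2π)) · (4π + 81π) = (4 + 81)/2 = 85/2.
So Σ_{n ∈ Z} |c_n|^2 = 85/2.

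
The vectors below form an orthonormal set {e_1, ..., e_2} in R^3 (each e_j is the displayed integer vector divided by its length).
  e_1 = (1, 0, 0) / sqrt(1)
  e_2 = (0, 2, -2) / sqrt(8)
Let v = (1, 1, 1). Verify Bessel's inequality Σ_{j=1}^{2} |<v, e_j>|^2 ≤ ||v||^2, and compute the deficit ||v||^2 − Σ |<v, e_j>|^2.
Σ |<v, e_j>|^2 = 1; ||v||^2 = 3; deficit = 2

Write each e_j = u_j / sqrt(<u_j, u_j>) where u_j is the displayed integer vector. Then <v, e_j> = <v, u_j> / sqrt(<u_j, u_j>), so |<v, e_j>|^2 = <v, u_j>^2 / <u_j, u_j>.
Coefficients: <v, e_1> = 1/sqrt(1), <v, e_2> = 0/sqrt(8).
Square and sum: Σ |<v, e_j>|^2 = 1.
Compute ||v||^2 = v·v = 3.
Deficit = 3 − 1 = 2 ≥ 0, confirming Bessel's inequality. (The deficit equals ||v − Σ <v,e_j> e_j||^2, the squared distance from v to span{e_j}.)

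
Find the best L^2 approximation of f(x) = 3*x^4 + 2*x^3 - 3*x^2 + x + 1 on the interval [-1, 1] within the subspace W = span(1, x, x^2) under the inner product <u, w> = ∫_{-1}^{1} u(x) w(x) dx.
g(x) = -3*x^2/7 + 11*x/5 + 26/35

The best approximation g ∈ W is the orthogonal projection of f onto W. Writing g = a_0 + a_1 x + a_2 x^2, the coefficients solve the normal equations G · a = b where
  G_{ij} = <φ_i, φ_j> and b_i = <f, φ_i>, with φ_0 = 1, φ_1 = x, φ_2 = x^2.
G =
  [2, 0, 2/3]
  [0, 2/3, 0]
  [2/3, 0, 2/5],
b = (6/5, 22/15, 34/105).
Solving gives a_0 = 26/35, a_1 = 11/5, a_2 = -3/7, so
  g(x) = -3*x^2/7 + 11*x/5 + 26/35.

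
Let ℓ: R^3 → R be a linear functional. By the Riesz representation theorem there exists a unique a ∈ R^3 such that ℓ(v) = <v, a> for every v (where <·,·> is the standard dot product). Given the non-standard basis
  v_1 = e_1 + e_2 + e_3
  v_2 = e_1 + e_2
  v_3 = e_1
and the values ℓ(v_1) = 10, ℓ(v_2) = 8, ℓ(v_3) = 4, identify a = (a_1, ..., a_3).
a = (4, 4, 2)

Write a = (a_1, ..., a_3) in the standard basis. For each basis vector v_i, ℓ(v_i) = <v_i, a> is a linear equation in the a_j's. Collect the n equations into a matrix system V a = ℓ, where row i of V is v_i (expressed in the standard basis). Since V is invertible (lower-triangular with 1s on the diagonal, up to permutation), solve by back-substitution:
  V =
[[1, 1, 1],
 [1, 1, 0],
 [1, 0, 0]]
  V a = (10, 8, 4)
Solving gives a = (4, 4, 2).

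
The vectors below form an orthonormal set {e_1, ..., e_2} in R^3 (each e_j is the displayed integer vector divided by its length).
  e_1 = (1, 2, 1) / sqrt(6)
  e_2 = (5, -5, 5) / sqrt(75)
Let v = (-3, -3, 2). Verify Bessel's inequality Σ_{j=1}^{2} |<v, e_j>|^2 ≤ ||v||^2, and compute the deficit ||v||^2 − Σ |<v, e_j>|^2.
Σ |<v, e_j>|^2 = 19/2; ||v||^2 = 22; deficit = 25/2

Write each e_j = u_j / sqrt(<u_j, u_j>) where u_j is the displayed integer vector. Then <v, e_j> = <v, u_j> / sqrt(<u_j, u_j>), so |<v, e_j>|^2 = <v, u_j>^2 / <u_j, u_j>.
Coefficients: <v, e_1> = -7/sqrt(6), <v, e_2> = 10/sqrt(75).
Square and sum: Σ |<v, e_j>|^2 = 19/2.
Compute ||v||^2 = v·v = 22.
Deficit = 22 − 19/2 = 25/2 ≥ 0, confirming Bessel's inequality. (The deficit equals ||v − Σ <v,e_j> e_j||^2, the squared distance from v to span{e_j}.)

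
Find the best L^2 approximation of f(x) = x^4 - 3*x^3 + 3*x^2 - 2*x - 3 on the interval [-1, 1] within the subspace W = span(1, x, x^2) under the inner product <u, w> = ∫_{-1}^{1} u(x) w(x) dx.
g(x) = 27*x^2/7 - 19*x/5 - 108/35

The best approximation g ∈ W is the orthogonal projection of f onto W. Writing g = a_0 + a_1 x + a_2 x^2, the coefficients solve the normal equations G · a = b where
  G_{ij} = <φ_i, φ_j> and b_i = <f, φ_i>, with φ_0 = 1, φ_1 = x, φ_2 = x^2.
G =
  [2, 0, 2/3]
  [0, 2/3, 0]
  [2/3, 0, 2/5],
b = (-18/5, -38/15, -18/35).
Solving gives a_0 = -108/35, a_1 = -19/5, a_2 = 27/7, so
  g(x) = 27*x^2/7 - 19*x/5 - 108/35.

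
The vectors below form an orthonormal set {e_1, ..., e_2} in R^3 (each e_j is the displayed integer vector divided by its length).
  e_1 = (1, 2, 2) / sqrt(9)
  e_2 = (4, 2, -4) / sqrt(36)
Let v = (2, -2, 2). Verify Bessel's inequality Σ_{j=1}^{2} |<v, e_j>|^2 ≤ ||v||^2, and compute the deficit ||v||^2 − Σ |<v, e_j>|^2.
Σ |<v, e_j>|^2 = 8/9; ||v||^2 = 12; deficit = 100/9

Write each e_j = u_j / sqrt(<u_j, u_j>) where u_j is the displayed integer vector. Then <v, e_j> = <v, u_j> / sqrt(<u_j, u_j>), so |<v, e_j>|^2 = <v, u_j>^2 / <u_j, u_j>.
Coefficients: <v, e_1> = 2/sqrt(9), <v, e_2> = -4/sqrt(36).
Square and sum: Σ |<v, e_j>|^2 = 8/9.
Compute ||v||^2 = v·v = 12.
Deficit = 12 − 8/9 = 100/9 ≥ 0, confirming Bessel's inequality. (The deficit equals ||v − Σ <v,e_j> e_j||^2, the squared distance from v to span{e_j}.)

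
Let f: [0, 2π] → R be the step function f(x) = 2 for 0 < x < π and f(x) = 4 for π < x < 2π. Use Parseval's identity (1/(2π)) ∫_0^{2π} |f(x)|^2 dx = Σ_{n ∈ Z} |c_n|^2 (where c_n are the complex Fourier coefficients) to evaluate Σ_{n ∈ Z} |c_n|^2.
Σ |c_n|^2 = 10

Parseval equates the L^2 energy of f (normalised by 1/(2π)) with the ℓ^2 sum of its Fourier coefficients: (1/(2π)) ∫_0^{2π} |f|^2 = Σ |c_n|^2.
Compute the left side: (1/(2π)) [∫_0^π 2^2 dx + ∫_π^{2π} 4^2 dx] = (1/(2π)) · (4π + 16π) = (4 + 16)/2 = 10.
So Σ_{n ∈ Z} |c_n|^2 = 10.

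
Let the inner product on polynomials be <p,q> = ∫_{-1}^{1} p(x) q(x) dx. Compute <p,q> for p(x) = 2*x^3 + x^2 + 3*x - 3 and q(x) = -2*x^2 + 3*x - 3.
<p,q> = 138/5

Expand the product: p(x)·q(x) = -4*x^5 + 4*x^4 - 9*x^3 + 12*x^2 - 18*x + 9.
∫_{-1}^{1} of each monomial x^k gives [2/(k+1) if k even, 0 if k odd]. Integrating term-by-term (or equivalently evaluating the antiderivative F(x) = -2*x^6/3 + 4*x^5/5 - 9*x^4/4 + 4*x^3 - 9*x^2 + 9*x at the endpoints):
  F(1) − F(−1) = 113/60 − (-1543/60) = 138/5.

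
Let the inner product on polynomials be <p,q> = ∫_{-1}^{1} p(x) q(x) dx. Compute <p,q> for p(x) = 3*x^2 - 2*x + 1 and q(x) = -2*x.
<p,q> = 8/3

Expand the product: p(x)·q(x) = -6*x^3 + 4*x^2 - 2*x.
∫_{-1}^{1} of each monomial x^k gives [2/(k+1) if k even, 0 if k odd]. Integrating term-by-term (or equivalently evaluating the antiderivative F(x) = -3*x^4/2 + 4*x^3/3 - x^2 at the endpoints):
  F(1) − F(−1) = -7/6 − (-23/6) = 8/3.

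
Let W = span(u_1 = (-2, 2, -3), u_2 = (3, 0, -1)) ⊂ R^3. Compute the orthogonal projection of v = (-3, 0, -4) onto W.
proj_W(v) = (-423/161, 330/161, -464/161)

Set up U = [u_1 | ... | u_2] ∈ R^(3×2). The projector onto W = col(U) is P = U (U^T U)^(-1) U^T.
Compute U^T U =
  [17, -3]
  [-3, 10],
and U^T v = (18, -5).
Solve U^T U · c = U^T v for the coefficients: c = (165/161, -31/161). The projection is proj_W(v) = U c.
Check: (v - proj_W(v)) · u_1 = 0  (should be 0).
Check: (v - proj_W(v)) · u_2 = 0  (should be 0).
Result: proj_W(v) = (-423/161, 330/161, -464/161).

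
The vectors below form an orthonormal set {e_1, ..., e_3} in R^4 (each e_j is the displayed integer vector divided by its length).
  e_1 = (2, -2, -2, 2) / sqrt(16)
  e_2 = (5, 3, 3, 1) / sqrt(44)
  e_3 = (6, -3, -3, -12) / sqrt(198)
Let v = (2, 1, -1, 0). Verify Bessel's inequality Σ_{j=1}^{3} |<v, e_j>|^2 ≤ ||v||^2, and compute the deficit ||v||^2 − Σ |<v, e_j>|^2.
Σ |<v, e_j>|^2 = 4; ||v||^2 = 6; deficit = 2

Write each e_j = u_j / sqrt(<u_j, u_j>) where u_j is the displayed integer vector. Then <v, e_j> = <v, u_j> / sqrt(<u_j, u_j>), so |<v, e_j>|^2 = <v, u_j>^2 / <u_j, u_j>.
Coefficients: <v, e_1> = 4/sqrt(16), <v, e_2> = 10/sqrt(44), <v, e_3> = 12/sqrt(198).
Square and sum: Σ |<v, e_j>|^2 = 4.
Compute ||v||^2 = v·v = 6.
Deficit = 6 − 4 = 2 ≥ 0, confirming Bessel's inequality. (The deficit equals ||v − Σ <v,e_j> e_j||^2, the squared distance from v to span{e_j}.)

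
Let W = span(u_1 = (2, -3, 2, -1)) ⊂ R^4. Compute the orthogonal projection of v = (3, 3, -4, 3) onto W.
proj_W(v) = (-14/9, 7/3, -14/9, 7/9)

Set up U = [u_1 | ... | u_1] ∈ R^(4×1). The projector onto W = col(U) is P = U (U^T U)^(-1) U^T.
Compute U^T U =
  [18],
and U^T v = (-14).
Solve U^T U · c = U^T v for the coefficients: c = (-7/9). The projection is proj_W(v) = U c.
Check: (v - proj_W(v)) · u_1 = 0  (should be 0).
Result: proj_W(v) = (-14/9, 7/3, -14/9, 7/9).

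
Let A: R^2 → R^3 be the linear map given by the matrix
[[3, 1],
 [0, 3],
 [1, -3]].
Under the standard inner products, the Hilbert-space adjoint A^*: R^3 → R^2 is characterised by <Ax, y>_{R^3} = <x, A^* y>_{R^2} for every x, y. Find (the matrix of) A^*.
A^* = A^T =
[[3, 0, 1],
 [1, 3, -3]]

For real matrices with standard dot products, the defining identity <Ax, y> = <x, A^* y> gives (Ax)^T y = x^T (A^*) y, i.e. x^T A^T y = x^T (A^*) y. Since this holds for all x, y, we must have A^* = A^T. Therefore
A^* =
[[3, 0, 1],
 [1, 3, -3]].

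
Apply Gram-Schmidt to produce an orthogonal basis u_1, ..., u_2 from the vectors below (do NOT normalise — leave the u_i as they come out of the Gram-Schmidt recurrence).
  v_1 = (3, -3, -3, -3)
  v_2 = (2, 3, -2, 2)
Orthogonal basis:
  u_1 = (3, -3, -3, -3)
  u_2 = (9/4, 11/4, -9/4, 7/4)

Apply the Gram-Schmidt recurrence
  u_1 = v_1
  u_i = v_i − Σ_{j<i} ((v_i · u_j) / (u_j · u_j)) · u_j.

Step by step this gives:
  u_1 = (3, -3, -3, -3)
  u_2 = (9/4, 11/4, -9/4, 7/4)

Orthogonality check:
  u_2 · u_1 = 0 (should be 0)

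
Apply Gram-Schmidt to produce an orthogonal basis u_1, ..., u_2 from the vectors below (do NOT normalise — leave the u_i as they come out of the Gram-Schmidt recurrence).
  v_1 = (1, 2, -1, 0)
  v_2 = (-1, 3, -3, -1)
Orthogonal basis:
  u_1 = (1, 2, -1, 0)
  u_2 = (-7/3, 1/3, -5/3, -1)

Apply the Gram-Schmidt recurrence
  u_1 = v_1
  u_i = v_i − Σ_{j<i} ((v_i · u_j) / (u_j · u_j)) · u_j.

Step by step this gives:
  u_1 = (1, 2, -1, 0)
  u_2 = (-7/3, 1/3, -5/3, -1)

Orthogonality check:
  u_2 · u_1 = 0 (should be 0)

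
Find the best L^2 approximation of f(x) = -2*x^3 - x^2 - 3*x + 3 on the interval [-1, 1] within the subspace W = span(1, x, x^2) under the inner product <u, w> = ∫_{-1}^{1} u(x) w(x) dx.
g(x) = -x^2 - 21*x/5 + 3

The best approximation g ∈ W is the orthogonal projection of f onto W. Writing g = a_0 + a_1 x + a_2 x^2, the coefficients solve the normal equations G · a = b where
  G_{ij} = <φ_i, φ_j> and b_i = <f, φ_i>, with φ_0 = 1, φ_1 = x, φ_2 = x^2.
G =
  [2, 0, 2/3]
  [0, 2/3, 0]
  [2/3, 0, 2/5],
b = (16/3, -14/5, 8/5).
Solving gives a_0 = 3, a_1 = -21/5, a_2 = -1, so
  g(x) = -x^2 - 21*x/5 + 3.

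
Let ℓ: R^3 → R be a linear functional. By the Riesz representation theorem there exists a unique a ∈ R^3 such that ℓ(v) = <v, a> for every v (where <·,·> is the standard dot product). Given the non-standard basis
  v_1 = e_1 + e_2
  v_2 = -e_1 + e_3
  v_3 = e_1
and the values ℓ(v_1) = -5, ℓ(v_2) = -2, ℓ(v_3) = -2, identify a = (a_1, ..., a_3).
a = (-2, -3, -4)

Write a = (a_1, ..., a_3) in the standard basis. For each basis vector v_i, ℓ(v_i) = <v_i, a> is a linear equation in the a_j's. Collect the n equations into a matrix system V a = ℓ, where row i of V is v_i (expressed in the standard basis). Since V is invertible (lower-triangular with 1s on the diagonal, up to permutation), solve by back-substitution:
  V =
[[1, 1, 0],
 [-1, 0, 1],
 [1, 0, 0]]
  V a = (-5, -2, -2)
Solving gives a = (-2, -3, -4).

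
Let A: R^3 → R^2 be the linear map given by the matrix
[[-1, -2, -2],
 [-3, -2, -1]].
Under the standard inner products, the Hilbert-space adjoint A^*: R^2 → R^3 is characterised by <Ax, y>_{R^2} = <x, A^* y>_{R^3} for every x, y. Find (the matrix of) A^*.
A^* = A^T =
[[-1, -3],
 [-2, -2],
 [-2, -1]]

For real matrices with standard dot products, the defining identity <Ax, y> = <x, A^* y> gives (Ax)^T y = x^T (A^*) y, i.e. x^T A^T y = x^T (A^*) y. Since this holds for all x, y, we must have A^* = A^T. Therefore
A^* =
[[-1, -3],
 [-2, -2],
 [-2, -1]].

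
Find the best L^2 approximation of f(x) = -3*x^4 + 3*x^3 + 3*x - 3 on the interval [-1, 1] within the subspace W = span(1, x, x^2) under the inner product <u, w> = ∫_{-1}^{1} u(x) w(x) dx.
g(x) = -18*x^2/7 + 24*x/5 - 96/35

The best approximation g ∈ W is the orthogonal projection of f onto W. Writing g = a_0 + a_1 x + a_2 x^2, the coefficients solve the normal equations G · a = b where
  G_{ij} = <φ_i, φ_j> and b_i = <f, φ_i>, with φ_0 = 1, φ_1 = x, φ_2 = x^2.
G =
  [2, 0, 2/3]
  [0, 2/3, 0]
  [2/3, 0, 2/5],
b = (-36/5, 16/5, -20/7).
Solving gives a_0 = -96/35, a_1 = 24/5, a_2 = -18/7, so
  g(x) = -18*x^2/7 + 24*x/5 - 96/35.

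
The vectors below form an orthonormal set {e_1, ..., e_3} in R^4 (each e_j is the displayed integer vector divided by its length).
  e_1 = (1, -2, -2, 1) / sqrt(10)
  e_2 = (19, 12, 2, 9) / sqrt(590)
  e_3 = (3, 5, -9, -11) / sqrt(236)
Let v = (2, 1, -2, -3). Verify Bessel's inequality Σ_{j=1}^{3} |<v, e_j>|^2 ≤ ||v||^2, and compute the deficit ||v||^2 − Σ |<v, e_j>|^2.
Σ |<v, e_j>|^2 = 17; ||v||^2 = 18; deficit = 1

Write each e_j = u_j / sqrt(<u_j, u_j>) where u_j is the displayed integer vector. Then <v, e_j> = <v, u_j> / sqrt(<u_j, u_j>), so |<v, e_j>|^2 = <v, u_j>^2 / <u_j, u_j>.
Coefficients: <v, e_1> = 1/sqrt(10), <v, e_2> = 19/sqrt(590), <v, e_3> = 62/sqrt(236).
Square and sum: Σ |<v, e_j>|^2 = 17.
Compute ||v||^2 = v·v = 18.
Deficit = 18 − 17 = 1 ≥ 0, confirming Bessel's inequality. (The deficit equals ||v − Σ <v,e_j> e_j||^2, the squared distance from v to span{e_j}.)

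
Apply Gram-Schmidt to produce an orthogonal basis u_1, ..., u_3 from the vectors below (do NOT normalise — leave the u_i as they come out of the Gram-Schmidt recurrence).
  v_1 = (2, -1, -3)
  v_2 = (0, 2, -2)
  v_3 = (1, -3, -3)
Orthogonal basis:
  u_1 = (2, -1, -3)
  u_2 = (-4/7, 16/7, -8/7)
  u_3 = (-4/3, -2/3, -2/3)

Apply the Gram-Schmidt recurrence
  u_1 = v_1
  u_i = v_i − Σ_{j<i} ((v_i · u_j) / (u_j · u_j)) · u_j.

Step by step this gives:
  u_1 = (2, -1, -3)
  u_2 = (-4/7, 16/7, -8/7)
  u_3 = (-4/3, -2/3, -2/3)

Orthogonality check:
  u_2 · u_1 = 0 (should be 0)
  u_3 · u_1 = 0 (should be 0)
  u_3 · u_2 = 0 (should be 0)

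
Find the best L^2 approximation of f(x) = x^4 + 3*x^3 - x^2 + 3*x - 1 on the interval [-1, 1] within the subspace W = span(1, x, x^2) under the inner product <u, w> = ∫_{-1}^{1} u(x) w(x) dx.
g(x) = -x^2/7 + 24*x/5 - 38/35

The best approximation g ∈ W is the orthogonal projection of f onto W. Writing g = a_0 + a_1 x + a_2 x^2, the coefficients solve the normal equations G · a = b where
  G_{ij} = <φ_i, φ_j> and b_i = <f, φ_i>, with φ_0 = 1, φ_1 = x, φ_2 = x^2.
G =
  [2, 0, 2/3]
  [0, 2/3, 0]
  [2/3, 0, 2/5],
b = (-34/15, 16/5, -82/105).
Solving gives a_0 = -38/35, a_1 = 24/5, a_2 = -1/7, so
  g(x) = -x^2/7 + 24*x/5 - 38/35.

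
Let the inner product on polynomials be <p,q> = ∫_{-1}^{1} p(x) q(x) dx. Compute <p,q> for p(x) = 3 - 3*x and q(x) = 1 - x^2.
<p,q> = 4

Expand the product: p(x)·q(x) = 3*x^3 - 3*x^2 - 3*x + 3.
∫_{-1}^{1} of each monomial x^k gives [2/(k+1) if k even, 0 if k odd]. Integrating term-by-term (or equivalently evaluating the antiderivative F(x) = 3*x^4/4 - x^3 - 3*x^2/2 + 3*x at the endpoints):
  F(1) − F(−1) = 5/4 − (-11/4) = 4.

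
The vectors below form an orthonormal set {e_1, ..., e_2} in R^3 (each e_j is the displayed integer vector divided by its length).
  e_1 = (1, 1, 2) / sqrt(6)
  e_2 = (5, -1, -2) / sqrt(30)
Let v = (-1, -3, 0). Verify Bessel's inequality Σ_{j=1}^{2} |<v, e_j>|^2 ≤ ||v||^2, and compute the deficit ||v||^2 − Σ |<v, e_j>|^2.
Σ |<v, e_j>|^2 = 14/5; ||v||^2 = 10; deficit = 36/5

Write each e_j = u_j / sqrt(<u_j, u_j>) where u_j is the displayed integer vector. Then <v, e_j> = <v, u_j> / sqrt(<u_j, u_j>), so |<v, e_j>|^2 = <v, u_j>^2 / <u_j, u_j>.
Coefficients: <v, e_1> = -4/sqrt(6), <v, e_2> = -2/sqrt(30).
Square and sum: Σ |<v, e_j>|^2 = 14/5.
Compute ||v||^2 = v·v = 10.
Deficit = 10 − 14/5 = 36/5 ≥ 0, confirming Bessel's inequality. (The deficit equals ||v − Σ <v,e_j> e_j||^2, the squared distance from v to span{e_j}.)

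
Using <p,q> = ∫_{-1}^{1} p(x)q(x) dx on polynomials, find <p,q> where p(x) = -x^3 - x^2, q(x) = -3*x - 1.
<p,q> = 28/15

Expand the product: p(x)·q(x) = 3*x^4 + 4*x^3 + x^2.
∫_{-1}^{1} of each monomial x^k gives [2/(k+1) if k even, 0 if k odd]. Integrating term-by-term (or equivalently evaluating the antiderivative F(x) = 3*x^5/5 + x^4 + x^3/3 at the endpoints):
  F(1) − F(−1) = 29/15 − (1/15) = 28/15.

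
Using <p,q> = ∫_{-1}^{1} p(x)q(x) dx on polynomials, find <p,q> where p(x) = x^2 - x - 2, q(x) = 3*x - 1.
<p,q> = 4/3

Expand the product: p(x)·q(x) = 3*x^3 - 4*x^2 - 5*x + 2.
∫_{-1}^{1} of each monomial x^k gives [2/(k+1) if k even, 0 if k odd]. Integrating term-by-term (or equivalently evaluating the antiderivative F(x) = 3*x^4/4 - 4*x^3/3 - 5*x^2/2 + 2*x at the endpoints):
  F(1) − F(−1) = -13/12 − (-29/12) = 4/3.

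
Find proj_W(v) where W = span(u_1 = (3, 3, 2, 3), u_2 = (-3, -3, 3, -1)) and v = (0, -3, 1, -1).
proj_W(v) = (-1014/643, -1014/643, 589/643, -508/643)

Set up U = [u_1 | ... | u_2] ∈ R^(4×2). The projector onto W = col(U) is P = U (U^T U)^(-1) U^T.
Compute U^T U =
  [31, -15]
  [-15, 28],
and U^T v = (-10, 13).
Solve U^T U · c = U^T v for the coefficients: c = (-85/643, 253/643). The projection is proj_W(v) = U c.
Check: (v - proj_W(v)) · u_1 = 0  (should be 0).
Check: (v - proj_W(v)) · u_2 = 0  (should be 0).
Result: proj_W(v) = (-1014/643, -1014/643, 589/643, -508/643).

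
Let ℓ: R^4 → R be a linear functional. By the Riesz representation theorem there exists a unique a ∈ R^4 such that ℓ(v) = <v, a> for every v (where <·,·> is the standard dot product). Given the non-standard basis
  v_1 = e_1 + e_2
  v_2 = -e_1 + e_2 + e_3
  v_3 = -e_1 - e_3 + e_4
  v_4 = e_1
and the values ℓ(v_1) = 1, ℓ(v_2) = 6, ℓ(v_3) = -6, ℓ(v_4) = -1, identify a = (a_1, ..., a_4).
a = (-1, 2, 3, -4)

Write a = (a_1, ..., a_4) in the standard basis. For each basis vector v_i, ℓ(v_i) = <v_i, a> is a linear equation in the a_j's. Collect the n equations into a matrix system V a = ℓ, where row i of V is v_i (expressed in the standard basis). Since V is invertible (lower-triangular with 1s on the diagonal, up to permutation), solve by back-substitution:
  V =
[[1, 1, 0, 0],
 [-1, 1, 1, 0],
 [-1, 0, -1, 1],
 [1, 0, 0, 0]]
  V a = (1, 6, -6, -1)
Solving gives a = (-1, 2, 3, -4).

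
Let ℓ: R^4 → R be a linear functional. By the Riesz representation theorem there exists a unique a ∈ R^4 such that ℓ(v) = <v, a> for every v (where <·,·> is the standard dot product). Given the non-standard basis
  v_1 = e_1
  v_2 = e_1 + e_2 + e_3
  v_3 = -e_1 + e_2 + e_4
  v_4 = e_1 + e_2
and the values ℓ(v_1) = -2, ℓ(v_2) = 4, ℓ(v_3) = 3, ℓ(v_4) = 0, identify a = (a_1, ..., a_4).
a = (-2, 2, 4, -1)

Write a = (a_1, ..., a_4) in the standard basis. For each basis vector v_i, ℓ(v_i) = <v_i, a> is a linear equation in the a_j's. Collect the n equations into a matrix system V a = ℓ, where row i of V is v_i (expressed in the standard basis). Since V is invertible (lower-triangular with 1s on the diagonal, up to permutation), solve by back-substitution:
  V =
[[1, 0, 0, 0],
 [1, 1, 1, 0],
 [-1, 1, 0, 1],
 [1, 1, 0, 0]]
  V a = (-2, 4, 3, 0)
Solving gives a = (-2, 2, 4, -1).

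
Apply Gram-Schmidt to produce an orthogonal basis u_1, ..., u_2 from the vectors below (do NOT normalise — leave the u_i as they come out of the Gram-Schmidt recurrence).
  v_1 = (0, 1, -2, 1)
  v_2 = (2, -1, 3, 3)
Orthogonal basis:
  u_1 = (0, 1, -2, 1)
  u_2 = (2, -1/3, 5/3, 11/3)

Apply the Gram-Schmidt recurrence
  u_1 = v_1
  u_i = v_i − Σ_{j<i} ((v_i · u_j) / (u_j · u_j)) · u_j.

Step by step this gives:
  u_1 = (0, 1, -2, 1)
  u_2 = (2, -1/3, 5/3, 11/3)

Orthogonality check:
  u_2 · u_1 = 0 (should be 0)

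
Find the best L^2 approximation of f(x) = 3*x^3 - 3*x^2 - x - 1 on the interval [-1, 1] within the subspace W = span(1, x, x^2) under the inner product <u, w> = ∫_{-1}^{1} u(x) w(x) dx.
g(x) = -3*x^2 + 4*x/5 - 1

The best approximation g ∈ W is the orthogonal projection of f onto W. Writing g = a_0 + a_1 x + a_2 x^2, the coefficients solve the normal equations G · a = b where
  G_{ij} = <φ_i, φ_j> and b_i = <f, φ_i>, with φ_0 = 1, φ_1 = x, φ_2 = x^2.
G =
  [2, 0, 2/3]
  [0, 2/3, 0]
  [2/3, 0, 2/5],
b = (-4, 8/15, -28/15).
Solving gives a_0 = -1, a_1 = 4/5, a_2 = -3, so
  g(x) = -3*x^2 + 4*x/5 - 1.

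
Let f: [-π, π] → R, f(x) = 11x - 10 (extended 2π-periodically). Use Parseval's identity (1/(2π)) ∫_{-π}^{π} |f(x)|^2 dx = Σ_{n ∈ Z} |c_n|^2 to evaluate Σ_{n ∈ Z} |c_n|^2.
Σ |c_n|^2 = 121π^2/3 + 100

Expand and integrate term by term over [-π, π]:
  ∫ (11x)^2 dx = 121·(2π^3/3); ∫ 2·11·(-10)·x dx = 0 (odd integrand); ∫ (-10)^2 dx = 100·2π.
So (1/(2π)) ∫_{-π}^{π} (11x - 10)^2 dx = 121π^2/3 + 100 = 121π^2/3 + 100.
Parseval ⇒ Σ |c_n|^2 = 121π^2/3 + 100.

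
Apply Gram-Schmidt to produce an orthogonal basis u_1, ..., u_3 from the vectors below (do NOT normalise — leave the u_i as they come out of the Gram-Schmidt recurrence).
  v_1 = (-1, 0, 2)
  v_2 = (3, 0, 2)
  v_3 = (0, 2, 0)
Orthogonal basis:
  u_1 = (-1, 0, 2)
  u_2 = (16/5, 0, 8/5)
  u_3 = (0, 2, 0)

Apply the Gram-Schmidt recurrence
  u_1 = v_1
  u_i = v_i − Σ_{j<i} ((v_i · u_j) / (u_j · u_j)) · u_j.

Step by step this gives:
  u_1 = (-1, 0, 2)
  u_2 = (16/5, 0, 8/5)
  u_3 = (0, 2, 0)

Orthogonality check:
  u_2 · u_1 = 0 (should be 0)
  u_3 · u_1 = 0 (should be 0)
  u_3 · u_2 = 0 (should be 0)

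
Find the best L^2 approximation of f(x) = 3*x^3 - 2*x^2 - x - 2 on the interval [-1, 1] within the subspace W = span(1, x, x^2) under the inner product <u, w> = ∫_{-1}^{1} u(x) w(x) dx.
g(x) = -2*x^2 + 4*x/5 - 2

The best approximation g ∈ W is the orthogonal projection of f onto W. Writing g = a_0 + a_1 x + a_2 x^2, the coefficients solve the normal equations G · a = b where
  G_{ij} = <φ_i, φ_j> and b_i = <f, φ_i>, with φ_0 = 1, φ_1 = x, φ_2 = x^2.
G =
  [2, 0, 2/3]
  [0, 2/3, 0]
  [2/3, 0, 2/5],
b = (-16/3, 8/15, -32/15).
Solving gives a_0 = -2, a_1 = 4/5, a_2 = -2, so
  g(x) = -2*x^2 + 4*x/5 - 2.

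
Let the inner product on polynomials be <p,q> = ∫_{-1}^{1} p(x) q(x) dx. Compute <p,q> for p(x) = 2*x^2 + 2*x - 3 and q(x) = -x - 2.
<p,q> = 8

Expand the product: p(x)·q(x) = -2*x^3 - 6*x^2 - x + 6.
∫_{-1}^{1} of each monomial x^k gives [2/(k+1) if k even, 0 if k odd]. Integrating term-by-term (or equivalently evaluating the antiderivative F(x) = -x^4/2 - 2*x^3 - x^2/2 + 6*x at the endpoints):
  F(1) − F(−1) = 3 − (-5) = 8.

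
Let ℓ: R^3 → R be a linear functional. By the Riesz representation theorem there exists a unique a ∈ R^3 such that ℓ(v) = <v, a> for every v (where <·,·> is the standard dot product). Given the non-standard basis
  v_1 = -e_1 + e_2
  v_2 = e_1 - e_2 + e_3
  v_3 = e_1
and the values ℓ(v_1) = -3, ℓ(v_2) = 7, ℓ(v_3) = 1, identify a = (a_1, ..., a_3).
a = (1, -2, 4)

Write a = (a_1, ..., a_3) in the standard basis. For each basis vector v_i, ℓ(v_i) = <v_i, a> is a linear equation in the a_j's. Collect the n equations into a matrix system V a = ℓ, where row i of V is v_i (expressed in the standard basis). Since V is invertible (lower-triangular with 1s on the diagonal, up to permutation), solve by back-substitution:
  V =
[[-1, 1, 0],
 [1, -1, 1],
 [1, 0, 0]]
  V a = (-3, 7, 1)
Solving gives a = (1, -2, 4).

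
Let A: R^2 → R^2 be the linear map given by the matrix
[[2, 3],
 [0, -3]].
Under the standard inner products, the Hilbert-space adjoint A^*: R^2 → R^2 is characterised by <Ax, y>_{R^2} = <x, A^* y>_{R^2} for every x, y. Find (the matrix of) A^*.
A^* = A^T =
[[2, 0],
 [3, -3]]

For real matrices with standard dot products, the defining identity <Ax, y> = <x, A^* y> gives (Ax)^T y = x^T (A^*) y, i.e. x^T A^T y = x^T (A^*) y. Since this holds for all x, y, we must have A^* = A^T. Therefore
A^* =
[[2, 0],
 [3, -3]].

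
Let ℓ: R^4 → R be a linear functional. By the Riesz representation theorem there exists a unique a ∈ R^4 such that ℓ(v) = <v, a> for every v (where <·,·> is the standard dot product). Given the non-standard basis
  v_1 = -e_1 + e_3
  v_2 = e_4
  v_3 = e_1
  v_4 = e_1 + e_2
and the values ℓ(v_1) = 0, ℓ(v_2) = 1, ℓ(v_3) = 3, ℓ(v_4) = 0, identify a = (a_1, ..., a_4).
a = (3, -3, 3, 1)

Write a = (a_1, ..., a_4) in the standard basis. For each basis vector v_i, ℓ(v_i) = <v_i, a> is a linear equation in the a_j's. Collect the n equations into a matrix system V a = ℓ, where row i of V is v_i (expressed in the standard basis). Since V is invertible (lower-triangular with 1s on the diagonal, up to permutation), solve by back-substitution:
  V =
[[-1, 0, 1, 0],
 [0, 0, 0, 1],
 [1, 0, 0, 0],
 [1, 1, 0, 0]]
  V a = (0, 1, 3, 0)
Solving gives a = (3, -3, 3, 1).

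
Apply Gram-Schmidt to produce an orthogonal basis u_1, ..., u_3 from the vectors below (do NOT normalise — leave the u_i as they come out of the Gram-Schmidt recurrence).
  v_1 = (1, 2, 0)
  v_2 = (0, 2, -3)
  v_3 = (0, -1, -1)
Orthogonal basis:
  u_1 = (1, 2, 0)
  u_2 = (-4/5, 2/5, -3)
  u_3 = (30/49, -15/49, -10/49)

Apply the Gram-Schmidt recurrence
  u_1 = v_1
  u_i = v_i − Σ_{j<i} ((v_i · u_j) / (u_j · u_j)) · u_j.

Step by step this gives:
  u_1 = (1, 2, 0)
  u_2 = (-4/5, 2/5, -3)
  u_3 = (30/49, -15/49, -10/49)

Orthogonality check:
  u_2 · u_1 = 0 (should be 0)
  u_3 · u_1 = 0 (should be 0)
  u_3 · u_2 = 0 (should be 0)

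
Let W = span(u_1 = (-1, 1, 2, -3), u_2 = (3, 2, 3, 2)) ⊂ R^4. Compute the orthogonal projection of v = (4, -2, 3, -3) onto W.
proj_W(v) = (277/389, 593/389, 1012/389, -387/389)

Set up U = [u_1 | ... | u_2] ∈ R^(4×2). The projector onto W = col(U) is P = U (U^T U)^(-1) U^T.
Compute U^T U =
  [15, -1]
  [-1, 26],
and U^T v = (9, 11).
Solve U^T U · c = U^T v for the coefficients: c = (245/389, 174/389). The projection is proj_W(v) = U c.
Check: (v - proj_W(v)) · u_1 = 0  (should be 0).
Check: (v - proj_W(v)) · u_2 = 0  (should be 0).
Result: proj_W(v) = (277/389, 593/389, 1012/389, -387/389).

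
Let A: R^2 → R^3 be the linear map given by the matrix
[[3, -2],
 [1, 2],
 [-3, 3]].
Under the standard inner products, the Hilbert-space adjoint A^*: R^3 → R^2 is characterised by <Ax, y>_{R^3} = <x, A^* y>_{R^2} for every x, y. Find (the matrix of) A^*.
A^* = A^T =
[[3, 1, -3],
 [-2, 2, 3]]

For real matrices with standard dot products, the defining identity <Ax, y> = <x, A^* y> gives (Ax)^T y = x^T (A^*) y, i.e. x^T A^T y = x^T (A^*) y. Since this holds for all x, y, we must have A^* = A^T. Therefore
A^* =
[[3, 1, -3],
 [-2, 2, 3]].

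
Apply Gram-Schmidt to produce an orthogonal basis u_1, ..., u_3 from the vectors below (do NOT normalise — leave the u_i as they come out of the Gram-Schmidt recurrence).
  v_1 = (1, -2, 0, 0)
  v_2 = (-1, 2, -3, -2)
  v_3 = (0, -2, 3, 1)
Orthogonal basis:
  u_1 = (1, -2, 0, 0)
  u_2 = (0, 0, -3, -2)
  u_3 = (-4/5, -2/5, 6/13, -9/13)

Apply the Gram-Schmidt recurrence
  u_1 = v_1
  u_i = v_i − Σ_{j<i} ((v_i · u_j) / (u_j · u_j)) · u_j.

Step by step this gives:
  u_1 = (1, -2, 0, 0)
  u_2 = (0, 0, -3, -2)
  u_3 = (-4/5, -2/5, 6/13, -9/13)

Orthogonality check:
  u_2 · u_1 = 0 (should be 0)
  u_3 · u_1 = 0 (should be 0)
  u_3 · u_2 = 0 (should be 0)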